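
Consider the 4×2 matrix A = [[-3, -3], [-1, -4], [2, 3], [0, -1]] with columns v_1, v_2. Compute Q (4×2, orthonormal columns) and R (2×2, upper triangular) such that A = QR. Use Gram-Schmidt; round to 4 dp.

Q = [[-0.8018, 0.3530], [-0.2673, -0.8706], [0.5345, 0.0941], [0.0000, -0.3294]], R = [[3.7417, 5.0780], [0.0000, 3.0355]]

v_1 = (-3, -1, 2, 0); ‖v_1‖ = 3.7417, so e_1 = (-0.8018, -0.2673, 0.5345, 0.0000).
e_1·v_2 = (-0.8018)·(-3) + (-0.2673)·(-4) + 0.5345·3 + 0.0000·(-1) = 5.0780.
u_2 = v_2 − 5.0780·e_1 = (1.0714, -2.6429, 0.2857, -1.0000).
‖u_2‖ = 3.0355, so e_2 = (0.3530, -0.8706, 0.0941, -0.3294).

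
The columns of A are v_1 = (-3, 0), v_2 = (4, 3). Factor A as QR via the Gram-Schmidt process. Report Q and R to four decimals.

e_1 = v_1/‖v_1‖ = (-3, 0)/3.0000 = (-1.0000, 0.0000).
r_{12} = e_1·v_2 = -4.0000.
u_2 = v_2 + 4.0000·e_1 = (0.0000, 3.0000).
‖u_2‖ = 3.0000, so e_2 = (0.0000, 1.0000).

Q = [[-1.0000, 0.0000], [0.0000, 1.0000]], R = [[3.0000, -4.0000], [0.0000, 3.0000]]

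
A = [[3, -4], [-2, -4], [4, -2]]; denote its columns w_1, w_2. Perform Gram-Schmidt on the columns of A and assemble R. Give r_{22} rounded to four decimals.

r_{22} = 5.5709

q_1 = w_1/‖w_1‖ = (3, -2, 4)/5.3852 = (0.5571, -0.3714, 0.7428).
r_{12} = q_1·w_2 = -2.2283.
u_2 = w_2 + 2.2283·q_1 = (-2.7586, -4.8276, -0.3448).
r_{22} = ‖u_2‖ = 5.5709.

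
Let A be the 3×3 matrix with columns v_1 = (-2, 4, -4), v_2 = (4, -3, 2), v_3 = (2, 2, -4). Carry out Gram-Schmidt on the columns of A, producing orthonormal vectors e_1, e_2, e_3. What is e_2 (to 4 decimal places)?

e_2 = (0.9096, 0.0413, -0.4134)

e_1 = v_1/‖v_1‖ = (-2, 4, -4)/6.0000 = (-0.3333, 0.6667, -0.6667).
r_{12} = e_1·v_2 = -4.6667.
u_2 = v_2 + 4.6667·e_1 = (2.4444, 0.1111, -1.1111).
‖u_2‖ = 2.6874, so e_2 = (0.9096, 0.0413, -0.4134).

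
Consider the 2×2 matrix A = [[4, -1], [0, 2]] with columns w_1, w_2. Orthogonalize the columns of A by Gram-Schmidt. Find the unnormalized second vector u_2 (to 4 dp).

q_1 = w_1/‖w_1‖ = (4, 0)/4.0000 = (1.0000, 0.0000).
r_{12} = q_1·w_2 = -1.0000.
u_2 = w_2 + 1.0000·q_1 = (0.0000, 2.0000).

u_2 = (0.0000, 2.0000)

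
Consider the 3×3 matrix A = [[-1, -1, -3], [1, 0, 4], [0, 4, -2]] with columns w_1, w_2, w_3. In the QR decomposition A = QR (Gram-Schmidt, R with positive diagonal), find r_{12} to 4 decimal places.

w_1 = (-1, 1, 0); ‖w_1‖ = 1.4142, so e_1 = (-0.7071, 0.7071, 0.0000).
r_{12} = e_1·w_2 = 0.7071.

r_{12} = 0.7071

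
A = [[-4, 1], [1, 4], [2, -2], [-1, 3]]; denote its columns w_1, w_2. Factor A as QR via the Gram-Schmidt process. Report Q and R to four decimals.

Q = [[-0.8528, -0.0518], [0.2132, 0.8194], [0.4264, -0.2588], [-0.2132, 0.5089]], R = [[4.6904, -1.4924], [0.0000, 5.2700]]

w_1 = (-4, 1, 2, -1); ‖w_1‖ = 4.6904, so e_1 = (-0.8528, 0.2132, 0.4264, -0.2132).
e_1·w_2 = (-0.8528)·1 + 0.2132·4 + 0.4264·(-2) + (-0.2132)·3 = -1.4924.
u_2 = w_2 + 1.4924·e_1 = (-0.2727, 4.3182, -1.3636, 2.6818).
‖u_2‖ = 5.2700, so e_2 = (-0.0518, 0.8194, -0.2588, 0.5089).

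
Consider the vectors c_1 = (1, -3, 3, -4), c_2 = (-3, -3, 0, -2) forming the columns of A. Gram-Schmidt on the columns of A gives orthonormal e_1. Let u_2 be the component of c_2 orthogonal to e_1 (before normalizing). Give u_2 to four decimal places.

c_1 = (1, -3, 3, -4); ‖c_1‖ = 5.9161, so e_1 = (0.1690, -0.5071, 0.5071, -0.6761).
e_1·c_2 = 0.1690·(-3) + (-0.5071)·(-3) + 0.5071·0 + (-0.6761)·(-2) = 2.3664.
u_2 = c_2 − 2.3664·e_1 = (-3.4000, -1.8000, -1.2000, -0.4000).

u_2 = (-3.4000, -1.8000, -1.2000, -0.4000)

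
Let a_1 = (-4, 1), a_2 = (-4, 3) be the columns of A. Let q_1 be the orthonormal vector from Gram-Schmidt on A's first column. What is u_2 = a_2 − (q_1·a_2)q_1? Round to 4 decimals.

a_1 = (-4, 1); ‖a_1‖ = 4.1231, so q_1 = (-0.9701, 0.2425).
q_1·a_2 = (-0.9701)·(-4) + 0.2425·3 = 4.6082.
u_2 = a_2 − 4.6082·q_1 = (0.4706, 1.8824).

u_2 = (0.4706, 1.8824)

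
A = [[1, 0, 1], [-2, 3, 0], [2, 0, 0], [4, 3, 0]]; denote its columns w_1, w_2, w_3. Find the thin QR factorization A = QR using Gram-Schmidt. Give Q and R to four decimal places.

w_1 = (1, -2, 2, 4); ‖w_1‖ = 5.0000, so e_1 = (0.2000, -0.4000, 0.4000, 0.8000).
e_1·w_2 = 0.2000·0 + (-0.4000)·3 + 0.4000·0 + 0.8000·3 = 1.2000.
u_2 = w_2 − 1.2000·e_1 = (-0.2400, 3.4800, -0.4800, 2.0400).
‖u_2‖ = 4.0694, so e_2 = (-0.0590, 0.8552, -0.1180, 0.5013).
e_1·w_3 = 0.2000·1 + (-0.4000)·0 + 0.4000·0 + 0.8000·0 = 0.2000; e_2·w_3 = (-0.0590)·1 + 0.8552·0 + (-0.1180)·0 + 0.5013·0 = -0.0590.
u_3 = w_3 − 0.2000·e_1 + 0.0590·e_2 = (0.9565, 0.1304, -0.0870, -0.1304).
‖u_3‖ = 0.9780, so e_3 = (0.9780, 0.1334, -0.0889, -0.1334).

Q = [[0.2000, -0.0590, 0.9780], [-0.4000, 0.8552, 0.1334], [0.4000, -0.1180, -0.0889], [0.8000, 0.5013, -0.1334]], R = [[5.0000, 1.2000, 0.2000], [0.0000, 4.0694, -0.0590], [0.0000, 0.0000, 0.9780]]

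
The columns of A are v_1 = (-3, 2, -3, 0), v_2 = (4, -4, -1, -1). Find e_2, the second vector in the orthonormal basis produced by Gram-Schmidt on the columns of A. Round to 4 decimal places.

v_1 = (-3, 2, -3, 0); ‖v_1‖ = 4.6904, so e_1 = (-0.6396, 0.4264, -0.6396, 0.0000).
e_1·v_2 = (-0.6396)·4 + 0.4264·(-4) + (-0.6396)·(-1) + 0.0000·(-1) = -3.6244.
u_2 = v_2 + 3.6244·e_1 = (1.6818, -2.4545, -3.3182, -1.0000).
‖u_2‖ = 4.5677, so e_2 = (0.3682, -0.5374, -0.7264, -0.2189).

e_2 = (0.3682, -0.5374, -0.7264, -0.2189)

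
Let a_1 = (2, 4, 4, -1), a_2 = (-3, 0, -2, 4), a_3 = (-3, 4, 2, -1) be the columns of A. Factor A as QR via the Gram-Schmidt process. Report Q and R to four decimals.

a_1 = (2, 4, 4, -1); ‖a_1‖ = 6.0828, so q_1 = (0.3288, 0.6576, 0.6576, -0.1644).
q_1·a_2 = 0.3288·(-3) + 0.6576·0 + 0.6576·(-2) + (-0.1644)·4 = -2.9592.
u_2 = a_2 + 2.9592·q_1 = (-2.0270, 1.9459, -0.0541, 3.5135).
‖u_2‖ = 4.4992, so q_2 = (-0.4505, 0.4325, -0.0120, 0.7809).
q_1·a_3 = 0.3288·(-3) + 0.6576·4 + 0.6576·2 + (-0.1644)·(-1) = 3.1236; q_2·a_3 = (-0.4505)·(-3) + 0.4325·4 + (-0.0120)·2 + 0.7809·(-1) = 2.2767.
u_3 = a_3 − 3.1236·q_1 − 2.2767·q_2 = (-3.0013, 0.9613, -0.0267, -2.2644).
‖u_3‖ = 3.8807, so q_3 = (-0.7734, 0.2477, -0.0069, -0.5835).

Q = [[0.3288, -0.4505, -0.7734], [0.6576, 0.4325, 0.2477], [0.6576, -0.0120, -0.0069], [-0.1644, 0.7809, -0.5835]], R = [[6.0828, -2.9592, 3.1236], [0.0000, 4.4992, 2.2767], [0.0000, 0.0000, 3.8807]]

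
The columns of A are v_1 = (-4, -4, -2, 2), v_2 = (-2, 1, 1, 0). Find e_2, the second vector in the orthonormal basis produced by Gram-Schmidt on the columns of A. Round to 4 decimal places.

e_2 = (-0.7410, 0.4940, 0.4529, -0.0412)

v_1 = (-4, -4, -2, 2); ‖v_1‖ = 6.3246, so e_1 = (-0.6325, -0.6325, -0.3162, 0.3162).
e_1·v_2 = (-0.6325)·(-2) + (-0.6325)·1 + (-0.3162)·1 + 0.3162·0 = 0.3162.
u_2 = v_2 − 0.3162·e_1 = (-1.8000, 1.2000, 1.1000, -0.1000).
‖u_2‖ = 2.4290, so e_2 = (-0.7410, 0.4940, 0.4529, -0.0412).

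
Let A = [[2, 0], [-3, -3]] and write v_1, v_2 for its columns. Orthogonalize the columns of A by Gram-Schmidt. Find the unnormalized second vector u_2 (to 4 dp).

v_1 = (2, -3); ‖v_1‖ = 3.6056, so q_1 = (0.5547, -0.8321).
q_1·v_2 = 0.5547·0 + (-0.8321)·(-3) = 2.4962.
u_2 = v_2 − 2.4962·q_1 = (-1.3846, -0.9231).

u_2 = (-1.3846, -0.9231)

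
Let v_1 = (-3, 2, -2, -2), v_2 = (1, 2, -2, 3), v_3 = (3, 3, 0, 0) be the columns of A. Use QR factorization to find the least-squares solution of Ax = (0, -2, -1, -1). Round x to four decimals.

q_1 = v_1/‖v_1‖ = (-3, 2, -2, -2)/4.5826 = (-0.6547, 0.4364, -0.4364, -0.4364).
r_{12} = q_1·v_2 = -0.2182.
u_2 = v_2 + 0.2182·q_1 = (0.8571, 2.0952, -2.0952, 2.9048).
‖u_2‖ = 4.2370, so q_2 = (0.2023, 0.4945, -0.4945, 0.6856).
r_{13} = q_1·v_3 = -0.6547; r_{23} = q_2·v_3 = 2.0904.
u_3 = v_3 + 0.6547·q_1 − 2.0904·q_2 = (2.1485, 2.2520, 0.7480, -1.7188).
‖u_3‖ = 3.6334, so q_3 = (0.5913, 0.6198, 0.2059, -0.4731).
Qᵀb = (0.0000, -1.1801, -0.9724).
Back-substitute: x_3 = -0.9724/3.6334 = -0.2676.
x_2 = (-1.1801 − 2.0904·(-0.2676))/4.2370 = -0.1465.
x_1 = (0.0000 + 0.2182·(-0.1465) + 0.6547·(-0.2676))/4.5826 = -0.0452.

x = (-0.0452, -0.1465, -0.2676)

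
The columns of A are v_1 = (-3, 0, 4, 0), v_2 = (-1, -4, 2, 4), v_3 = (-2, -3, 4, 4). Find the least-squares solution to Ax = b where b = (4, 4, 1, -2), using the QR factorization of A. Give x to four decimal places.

v_1 = (-3, 0, 4, 0); ‖v_1‖ = 5.0000, so q_1 = (-0.6000, 0.0000, 0.8000, 0.0000).
q_1·v_2 = (-0.6000)·(-1) + 0.0000·(-4) + 0.8000·2 + 0.0000·4 = 2.2000.
u_2 = v_2 − 2.2000·q_1 = (0.3200, -4.0000, 0.2400, 4.0000).
‖u_2‖ = 5.6710, so q_2 = (0.0564, -0.7053, 0.0423, 0.7053).
q_1·v_3 = (-0.6000)·(-2) + 0.0000·(-3) + 0.8000·4 + 0.0000·4 = 4.4000; q_2·v_3 = 0.0564·(-2) + (-0.7053)·(-3) + 0.0423·4 + 0.7053·4 = 4.9938.
u_3 = v_3 − 4.4000·q_1 − 4.9938·q_2 = (0.3582, 0.5224, 0.2687, 0.4776).
‖u_3‖ = 0.8376, so q_3 = (0.4277, 0.6237, 0.3208, 0.5702).
Qᵀb = (-1.6000, -3.9640, 3.3858).
Back-substitute: x_3 = 3.3858/0.8376 = 4.0426.
x_2 = (-3.9640 − 4.9938·4.0426)/5.6710 = -4.2589.
x_1 = (-1.6000 − 2.2000·(-4.2589) − 4.4000·4.0426)/5.0000 = -2.0035.

x = (-2.0035, -4.2589, 4.0426)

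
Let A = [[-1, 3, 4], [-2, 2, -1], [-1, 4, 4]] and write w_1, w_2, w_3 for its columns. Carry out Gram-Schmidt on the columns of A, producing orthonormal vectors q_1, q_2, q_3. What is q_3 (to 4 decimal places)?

q_3 = (0.8242, -0.1374, -0.5494)

w_1 = (-1, -2, -1); ‖w_1‖ = 2.4495, so q_1 = (-0.4082, -0.8165, -0.4082).
q_1·w_2 = (-0.4082)·3 + (-0.8165)·2 + (-0.4082)·4 = -4.4907.
u_2 = w_2 + 4.4907·q_1 = (1.1667, -1.6667, 2.1667).
‖u_2‖ = 2.9721, so q_2 = (0.3925, -0.5608, 0.7290).
q_1·w_3 = (-0.4082)·4 + (-0.8165)·(-1) + (-0.4082)·4 = -2.4495; q_2·w_3 = 0.3925·4 + (-0.5608)·(-1) + 0.7290·4 = 5.0469.
u_3 = w_3 + 2.4495·q_1 − 5.0469·q_2 = (1.0189, -0.1698, -0.6792).
‖u_3‖ = 1.2362, so q_3 = (0.8242, -0.1374, -0.5494).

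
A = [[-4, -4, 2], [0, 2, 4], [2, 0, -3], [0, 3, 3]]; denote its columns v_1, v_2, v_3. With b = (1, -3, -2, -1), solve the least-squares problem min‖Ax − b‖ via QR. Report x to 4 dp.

x = (-2.5369, 1.4016, -1.4508)

v_1 = (-4, 0, 2, 0); ‖v_1‖ = 4.4721, so q_1 = (-0.8944, 0.0000, 0.4472, 0.0000).
q_1·v_2 = (-0.8944)·(-4) + 0.0000·2 + 0.4472·0 + 0.0000·3 = 3.5777.
u_2 = v_2 − 3.5777·q_1 = (-0.8000, 2.0000, -1.6000, 3.0000).
‖u_2‖ = 4.0249, so q_2 = (-0.1988, 0.4969, -0.3975, 0.7454).
q_1·v_3 = (-0.8944)·2 + 0.0000·4 + 0.4472·(-3) + 0.0000·3 = -3.1305; q_2·v_3 = (-0.1988)·2 + 0.4969·4 + (-0.3975)·(-3) + 0.7454·3 = 5.0187.
u_3 = v_3 + 3.1305·q_1 − 5.0187·q_2 = (0.1975, 1.5062, 0.3951, -0.7407).
‖u_3‖ = 1.7356, so q_3 = (0.1138, 0.8678, 0.2276, -0.4268).
Qᵀb = (-1.7889, -1.6398, -2.5181).
Back-substitute: x_3 = -2.5181/1.7356 = -1.4508.
x_2 = (-1.6398 − 5.0187·(-1.4508))/4.0249 = 1.4016.
x_1 = (-1.7889 − 3.5777·1.4016 + 3.1305·(-1.4508))/4.4721 = -2.5369.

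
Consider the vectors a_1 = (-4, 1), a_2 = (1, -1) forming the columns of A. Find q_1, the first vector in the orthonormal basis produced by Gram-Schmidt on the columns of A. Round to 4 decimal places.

q_1 = (-0.9701, 0.2425)

q_1 = a_1/‖a_1‖ = (-4, 1)/4.1231 = (-0.9701, 0.2425).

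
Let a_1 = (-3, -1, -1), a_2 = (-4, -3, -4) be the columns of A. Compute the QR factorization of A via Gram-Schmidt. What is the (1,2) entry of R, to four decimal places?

r_{12} = 5.7287

a_1 = (-3, -1, -1); ‖a_1‖ = 3.3166, so e_1 = (-0.9045, -0.3015, -0.3015).
r_{12} = e_1·a_2 = 5.7287.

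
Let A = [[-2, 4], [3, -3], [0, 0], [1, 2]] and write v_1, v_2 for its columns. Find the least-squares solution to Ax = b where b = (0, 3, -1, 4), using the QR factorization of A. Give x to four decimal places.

e_1 = v_1/‖v_1‖ = (-2, 3, 0, 1)/3.7417 = (-0.5345, 0.8018, 0.0000, 0.2673).
r_{12} = e_1·v_2 = -4.0089.
u_2 = v_2 + 4.0089·e_1 = (1.8571, 0.2143, 0.0000, 3.0714).
‖u_2‖ = 3.5956, so e_2 = (0.5165, 0.0596, 0.0000, 0.8542).
Qᵀb = (3.4744, 3.5956).
Back-substitute: x_2 = 3.5956/3.5956 = 1.0000.
x_1 = (3.4744 + 4.0089·1.0000)/3.7417 = 2.0000.

x = (2.0000, 1.0000)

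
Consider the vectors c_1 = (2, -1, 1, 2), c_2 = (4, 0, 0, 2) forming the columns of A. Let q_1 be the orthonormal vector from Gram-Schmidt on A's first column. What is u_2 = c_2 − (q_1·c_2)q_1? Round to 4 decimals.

u_2 = (1.6000, 1.2000, -1.2000, -0.4000)

q_1 = c_1/‖c_1‖ = (2, -1, 1, 2)/3.1623 = (0.6325, -0.3162, 0.3162, 0.6325).
r_{12} = q_1·c_2 = 3.7947.
u_2 = c_2 − 3.7947·q_1 = (1.6000, 1.2000, -1.2000, -0.4000).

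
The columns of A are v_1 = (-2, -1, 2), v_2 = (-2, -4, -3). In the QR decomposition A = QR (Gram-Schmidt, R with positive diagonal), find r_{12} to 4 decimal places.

r_{12} = 0.6667

v_1 = (-2, -1, 2); ‖v_1‖ = 3.0000, so q_1 = (-0.6667, -0.3333, 0.6667).
r_{12} = q_1·v_2 = 0.6667.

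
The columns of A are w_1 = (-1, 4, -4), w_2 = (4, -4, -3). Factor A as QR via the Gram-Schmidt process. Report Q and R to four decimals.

Q = [[-0.1741, 0.6012], [0.6963, -0.4849], [-0.6963, -0.6352]], R = [[5.7446, -1.3926], [0.0000, 6.2498]]

w_1 = (-1, 4, -4); ‖w_1‖ = 5.7446, so e_1 = (-0.1741, 0.6963, -0.6963).
e_1·w_2 = (-0.1741)·4 + 0.6963·(-4) + (-0.6963)·(-3) = -1.3926.
u_2 = w_2 + 1.3926·e_1 = (3.7576, -3.0303, -3.9697).
‖u_2‖ = 6.2498, so e_2 = (0.6012, -0.4849, -0.6352).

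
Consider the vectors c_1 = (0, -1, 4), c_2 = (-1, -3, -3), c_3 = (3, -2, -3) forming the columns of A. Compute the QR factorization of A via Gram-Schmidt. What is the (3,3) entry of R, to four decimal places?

r_{33} = 3.5998

c_1 = (0, -1, 4); ‖c_1‖ = 4.1231, so q_1 = (0.0000, -0.2425, 0.9701).
q_1·c_2 = 0.0000·(-1) + (-0.2425)·(-3) + 0.9701·(-3) = -2.1828.
u_2 = c_2 + 2.1828·q_1 = (-1.0000, -3.5294, -0.8824).
‖u_2‖ = 3.7730, so q_2 = (-0.2650, -0.9354, -0.2339).
q_1·c_3 = 0.0000·3 + (-0.2425)·(-2) + 0.9701·(-3) = -2.4254; q_2·c_3 = (-0.2650)·3 + (-0.9354)·(-2) + (-0.2339)·(-3) = 1.7773.
u_3 = c_3 + 2.4254·q_1 − 1.7773·q_2 = (3.4711, -0.9256, -0.2314).
r_{33} = ‖u_3‖ = 3.5998.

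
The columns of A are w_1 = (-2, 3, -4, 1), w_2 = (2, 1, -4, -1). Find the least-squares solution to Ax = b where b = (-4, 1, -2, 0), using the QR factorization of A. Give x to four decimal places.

w_1 = (-2, 3, -4, 1); ‖w_1‖ = 5.4772, so q_1 = (-0.3651, 0.5477, -0.7303, 0.1826).
q_1·w_2 = (-0.3651)·2 + 0.5477·1 + (-0.7303)·(-4) + 0.1826·(-1) = 2.5560.
u_2 = w_2 − 2.5560·q_1 = (2.9333, -0.4000, -2.1333, -1.4667).
‖u_2‖ = 3.9328, so q_2 = (0.7459, -0.1017, -0.5425, -0.3729).
Qᵀb = (3.4689, -2.0003).
Back-substitute: x_2 = -2.0003/3.9328 = -0.5086.
x_1 = (3.4689 − 2.5560·(-0.5086))/5.4772 = 0.8707.

x = (0.8707, -0.5086)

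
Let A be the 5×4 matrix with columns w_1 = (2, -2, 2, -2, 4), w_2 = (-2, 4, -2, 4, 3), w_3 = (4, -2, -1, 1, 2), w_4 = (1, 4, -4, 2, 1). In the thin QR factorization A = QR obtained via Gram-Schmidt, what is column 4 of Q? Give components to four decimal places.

e_4 = (0.3254, 0.5660, -0.4230, -0.6281, 0.0177)

w_1 = (2, -2, 2, -2, 4); ‖w_1‖ = 5.6569, so e_1 = (0.3536, -0.3536, 0.3536, -0.3536, 0.7071).
e_1·w_2 = 0.3536·(-2) + (-0.3536)·4 + 0.3536·(-2) + (-0.3536)·4 + 0.7071·3 = -2.1213.
u_2 = w_2 + 2.1213·e_1 = (-1.2500, 3.2500, -1.2500, 3.2500, 4.5000).
‖u_2‖ = 6.6708, so e_2 = (-0.1874, 0.4872, -0.1874, 0.4872, 0.6746).
e_1·w_3 = 0.3536·4 + (-0.3536)·(-2) + 0.3536·(-1) + (-0.3536)·1 + 0.7071·2 = 2.8284; e_2·w_3 = (-0.1874)·4 + 0.4872·(-2) + (-0.1874)·(-1) + 0.4872·1 + 0.6746·2 = 0.2998.
u_3 = w_3 − 2.8284·e_1 − 0.2998·e_2 = (3.0562, -1.1461, -1.9438, 1.8539, -0.2022).
‖u_3‖ = 4.2320, so e_3 = (0.7222, -0.2708, -0.4593, 0.4381, -0.0478).
e_1·w_4 = 0.3536·1 + (-0.3536)·4 + 0.3536·(-4) + (-0.3536)·2 + 0.7071·1 = -2.4749; e_2·w_4 = (-0.1874)·1 + 0.4872·4 + (-0.1874)·(-4) + 0.4872·2 + 0.6746·1 = 4.1599; e_3·w_4 = 0.7222·1 + (-0.2708)·4 + (-0.4593)·(-4) + 0.4381·2 + (-0.0478)·1 = 2.3045.
u_4 = w_4 + 2.4749·e_1 − 4.1599·e_2 − 2.3045·e_3 = (0.9903, 1.7224, -1.2870, -1.9112, 0.0540).
‖u_4‖ = 3.0429, so e_4 = (0.3254, 0.5660, -0.4230, -0.6281, 0.0177).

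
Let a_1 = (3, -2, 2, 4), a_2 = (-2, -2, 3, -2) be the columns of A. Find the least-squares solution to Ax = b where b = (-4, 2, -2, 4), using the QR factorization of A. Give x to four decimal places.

x = (-0.1832, -0.5111)

q_1 = a_1/‖a_1‖ = (3, -2, 2, 4)/5.7446 = (0.5222, -0.3482, 0.3482, 0.6963).
r_{12} = q_1·a_2 = -0.6963.
u_2 = a_2 + 0.6963·q_1 = (-1.6364, -2.2424, 3.2424, -1.5152).
‖u_2‖ = 4.5294, so q_2 = (-0.3613, -0.4951, 0.7159, -0.3345).
Qᵀb = (-0.6963, -2.3149).
Back-substitute: x_2 = -2.3149/4.5294 = -0.5111.
x_1 = (-0.6963 + 0.6963·(-0.5111))/5.7446 = -0.1832.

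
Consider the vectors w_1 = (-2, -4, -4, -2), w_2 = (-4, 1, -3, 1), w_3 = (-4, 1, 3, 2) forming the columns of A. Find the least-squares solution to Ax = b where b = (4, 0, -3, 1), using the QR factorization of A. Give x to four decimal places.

x = (-0.3937, 0.3698, -1.0474)

w_1 = (-2, -4, -4, -2); ‖w_1‖ = 6.3246, so q_1 = (-0.3162, -0.6325, -0.6325, -0.3162).
q_1·w_2 = (-0.3162)·(-4) + (-0.6325)·1 + (-0.6325)·(-3) + (-0.3162)·1 = 2.2136.
u_2 = w_2 − 2.2136·q_1 = (-3.3000, 2.4000, -1.6000, 1.7000).
‖u_2‖ = 4.7011, so q_2 = (-0.7020, 0.5105, -0.3403, 0.3616).
q_1·w_3 = (-0.3162)·(-4) + (-0.6325)·1 + (-0.6325)·3 + (-0.3162)·2 = -1.8974; q_2·w_3 = (-0.7020)·(-4) + 0.5105·1 + (-0.3403)·3 + 0.3616·2 = 3.0206.
u_3 = w_3 + 1.8974·q_1 − 3.0206·q_2 = (-2.4796, -1.7421, 2.8281, 0.3077).
‖u_3‖ = 4.1564, so q_3 = (-0.5966, -0.4191, 0.6804, 0.0740).
Qᵀb = (0.3162, -1.4252, -4.3535).
Back-substitute: x_3 = -4.3535/4.1564 = -1.0474.
x_2 = (-1.4252 − 3.0206·(-1.0474))/4.7011 = 0.3698.
x_1 = (0.3162 − 2.2136·0.3698 + 1.8974·(-1.0474))/6.3246 = -0.3937.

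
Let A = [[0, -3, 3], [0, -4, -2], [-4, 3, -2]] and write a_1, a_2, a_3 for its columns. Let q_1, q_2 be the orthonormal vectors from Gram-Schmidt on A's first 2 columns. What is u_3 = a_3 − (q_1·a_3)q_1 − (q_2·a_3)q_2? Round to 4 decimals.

u_3 = (2.8800, -2.1600, 0.0000)

q_1 = a_1/‖a_1‖ = (0, 0, -4)/4.0000 = (0.0000, 0.0000, -1.0000).
r_{12} = q_1·a_2 = -3.0000.
u_2 = a_2 + 3.0000·q_1 = (-3.0000, -4.0000, 0.0000).
‖u_2‖ = 5.0000, so q_2 = (-0.6000, -0.8000, 0.0000).
r_{13} = q_1·a_3 = 2.0000; r_{23} = q_2·a_3 = -0.2000.
u_3 = a_3 − 2.0000·q_1 + 0.2000·q_2 = (2.8800, -2.1600, 0.0000).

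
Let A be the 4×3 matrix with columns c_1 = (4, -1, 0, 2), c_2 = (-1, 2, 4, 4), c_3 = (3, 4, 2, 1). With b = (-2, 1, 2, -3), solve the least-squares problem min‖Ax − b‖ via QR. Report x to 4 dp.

x = (-0.8495, -0.0931, 0.3026)

c_1 = (4, -1, 0, 2); ‖c_1‖ = 4.5826, so e_1 = (0.8729, -0.2182, 0.0000, 0.4364).
e_1·c_2 = 0.8729·(-1) + (-0.2182)·2 + 0.0000·4 + 0.4364·4 = 0.4364.
u_2 = c_2 − 0.4364·e_1 = (-1.3810, 2.0952, 4.0000, 3.8095).
‖u_2‖ = 6.0671, so e_2 = (-0.2276, 0.3453, 0.6593, 0.6279).
e_1·c_3 = 0.8729·3 + (-0.2182)·4 + 0.0000·2 + 0.4364·1 = 2.1822; e_2·c_3 = (-0.2276)·3 + 0.3453·4 + 0.6593·2 + 0.6279·1 = 2.6450.
u_3 = c_3 − 2.1822·e_1 − 2.6450·e_2 = (1.6973, 3.5627, 0.2561, -1.6132).
‖u_3‖ = 4.2711, so e_3 = (0.3974, 0.8342, 0.0600, -0.3777).
Qᵀb = (-3.2733, 0.2355, 1.2924).
Back-substitute: x_3 = 1.2924/4.2711 = 0.3026.
x_2 = (0.2355 − 2.6450·0.3026)/6.0671 = -0.0931.
x_1 = (-3.2733 − 0.4364·(-0.0931) − 2.1822·0.3026)/4.5826 = -0.8495.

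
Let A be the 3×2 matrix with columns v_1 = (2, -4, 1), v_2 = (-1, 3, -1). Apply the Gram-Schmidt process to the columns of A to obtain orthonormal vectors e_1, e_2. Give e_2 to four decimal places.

v_1 = (2, -4, 1); ‖v_1‖ = 4.5826, so e_1 = (0.4364, -0.8729, 0.2182).
e_1·v_2 = 0.4364·(-1) + (-0.8729)·3 + 0.2182·(-1) = -3.2733.
u_2 = v_2 + 3.2733·e_1 = (0.4286, 0.1429, -0.2857).
‖u_2‖ = 0.5345, so e_2 = (0.8018, 0.2673, -0.5345).

e_2 = (0.8018, 0.2673, -0.5345)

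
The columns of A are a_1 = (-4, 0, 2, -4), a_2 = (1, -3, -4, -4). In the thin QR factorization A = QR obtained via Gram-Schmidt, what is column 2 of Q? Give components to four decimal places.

a_1 = (-4, 0, 2, -4); ‖a_1‖ = 6.0000, so e_1 = (-0.6667, 0.0000, 0.3333, -0.6667).
e_1·a_2 = (-0.6667)·1 + 0.0000·(-3) + 0.3333·(-4) + (-0.6667)·(-4) = 0.6667.
u_2 = a_2 − 0.6667·e_1 = (1.4444, -3.0000, -4.2222, -3.5556).
‖u_2‖ = 6.4464, so e_2 = (0.2241, -0.4654, -0.6550, -0.5516).

e_2 = (0.2241, -0.4654, -0.6550, -0.5516)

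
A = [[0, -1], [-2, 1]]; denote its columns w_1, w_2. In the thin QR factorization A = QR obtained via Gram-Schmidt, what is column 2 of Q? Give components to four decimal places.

q_1 = w_1/‖w_1‖ = (0, -2)/2.0000 = (0.0000, -1.0000).
r_{12} = q_1·w_2 = -1.0000.
u_2 = w_2 + 1.0000·q_1 = (-1.0000, 0.0000).
‖u_2‖ = 1.0000, so q_2 = (-1.0000, 0.0000).

q_2 = (-1.0000, 0.0000)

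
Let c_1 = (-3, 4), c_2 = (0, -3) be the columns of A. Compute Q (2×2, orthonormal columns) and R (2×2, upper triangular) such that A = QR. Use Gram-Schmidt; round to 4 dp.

e_1 = c_1/‖c_1‖ = (-3, 4)/5.0000 = (-0.6000, 0.8000).
r_{12} = e_1·c_2 = -2.4000.
u_2 = c_2 + 2.4000·e_1 = (-1.4400, -1.0800).
‖u_2‖ = 1.8000, so e_2 = (-0.8000, -0.6000).

Q = [[-0.6000, -0.8000], [0.8000, -0.6000]], R = [[5.0000, -2.4000], [0.0000, 1.8000]]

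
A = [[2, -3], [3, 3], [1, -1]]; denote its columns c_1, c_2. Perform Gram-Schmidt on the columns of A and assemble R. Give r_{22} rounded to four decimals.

c_1 = (2, 3, 1); ‖c_1‖ = 3.7417, so e_1 = (0.5345, 0.8018, 0.2673).
e_1·c_2 = 0.5345·(-3) + 0.8018·3 + 0.2673·(-1) = 0.5345.
u_2 = c_2 − 0.5345·e_1 = (-3.2857, 2.5714, -1.1429).
r_{22} = ‖u_2‖ = 4.3260.

r_{22} = 4.3260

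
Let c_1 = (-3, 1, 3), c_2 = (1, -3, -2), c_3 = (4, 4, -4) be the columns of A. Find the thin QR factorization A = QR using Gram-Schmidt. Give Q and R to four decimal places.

Q = [[-0.6882, -0.3531, -0.6338], [0.2294, -0.9347, 0.2716], [0.6882, -0.0415, -0.7243]], R = [[4.3589, -2.7530, -4.5883], [0.0000, 2.5340, -4.9849], [0.0000, 0.0000, 1.4486]]

c_1 = (-3, 1, 3); ‖c_1‖ = 4.3589, so q_1 = (-0.6882, 0.2294, 0.6882).
q_1·c_2 = (-0.6882)·1 + 0.2294·(-3) + 0.6882·(-2) = -2.7530.
u_2 = c_2 + 2.7530·q_1 = (-0.8947, -2.3684, -0.1053).
‖u_2‖ = 2.5340, so q_2 = (-0.3531, -0.9347, -0.0415).
q_1·c_3 = (-0.6882)·4 + 0.2294·4 + 0.6882·(-4) = -4.5883; q_2·c_3 = (-0.3531)·4 + (-0.9347)·4 + (-0.0415)·(-4) = -4.9849.
u_3 = c_3 + 4.5883·q_1 + 4.9849·q_2 = (-0.9180, 0.3934, -1.0492).
‖u_3‖ = 1.4486, so q_3 = (-0.6338, 0.2716, -0.7243).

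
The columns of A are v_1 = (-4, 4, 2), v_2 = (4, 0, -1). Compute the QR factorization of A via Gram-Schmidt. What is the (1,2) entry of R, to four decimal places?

r_{12} = -3.0000

v_1 = (-4, 4, 2); ‖v_1‖ = 6.0000, so e_1 = (-0.6667, 0.6667, 0.3333).
r_{12} = e_1·v_2 = -3.0000.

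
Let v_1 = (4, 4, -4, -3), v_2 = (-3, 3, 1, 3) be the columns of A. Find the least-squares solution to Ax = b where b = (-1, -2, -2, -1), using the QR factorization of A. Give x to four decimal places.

v_1 = (4, 4, -4, -3); ‖v_1‖ = 7.5498, so q_1 = (0.5298, 0.5298, -0.5298, -0.3974).
q_1·v_2 = 0.5298·(-3) + 0.5298·3 + (-0.5298)·1 + (-0.3974)·3 = -1.7219.
u_2 = v_2 + 1.7219·q_1 = (-2.0877, 3.9123, 0.0877, 2.3158).
‖u_2‖ = 5.0035, so q_2 = (-0.4173, 0.7819, 0.0175, 0.4628).
Qᵀb = (-0.1325, -1.6445).
Back-substitute: x_2 = -1.6445/5.0035 = -0.3287.
x_1 = (-0.1325 + 1.7219·(-0.3287))/7.5498 = -0.0925.

x = (-0.0925, -0.3287)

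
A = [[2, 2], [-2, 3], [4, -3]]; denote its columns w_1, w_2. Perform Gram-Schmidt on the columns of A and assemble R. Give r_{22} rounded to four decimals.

r_{22} = 3.7193

q_1 = w_1/‖w_1‖ = (2, -2, 4)/4.8990 = (0.4082, -0.4082, 0.8165).
r_{12} = q_1·w_2 = -2.8577.
u_2 = w_2 + 2.8577·q_1 = (3.1667, 1.8333, -0.6667).
r_{22} = ‖u_2‖ = 3.7193.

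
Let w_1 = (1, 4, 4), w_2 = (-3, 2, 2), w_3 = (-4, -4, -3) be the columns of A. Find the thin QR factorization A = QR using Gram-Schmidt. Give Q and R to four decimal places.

w_1 = (1, 4, 4); ‖w_1‖ = 5.7446, so e_1 = (0.1741, 0.6963, 0.6963).
e_1·w_2 = 0.1741·(-3) + 0.6963·2 + 0.6963·2 = 2.2630.
u_2 = w_2 − 2.2630·e_1 = (-3.3939, 0.4242, 0.4242).
‖u_2‖ = 3.4466, so e_2 = (-0.9847, 0.1231, 0.1231).
e_1·w_3 = 0.1741·(-4) + 0.6963·(-4) + 0.6963·(-3) = -5.5705; e_2·w_3 = (-0.9847)·(-4) + 0.1231·(-4) + 0.1231·(-3) = 3.0773.
u_3 = w_3 + 5.5705·e_1 − 3.0773·e_2 = (0.0000, -0.5000, 0.5000).
‖u_3‖ = 0.7071, so e_3 = (0.0000, -0.7071, 0.7071).

Q = [[0.1741, -0.9847, 0.0000], [0.6963, 0.1231, -0.7071], [0.6963, 0.1231, 0.7071]], R = [[5.7446, 2.2630, -5.5705], [0.0000, 3.4466, 3.0773], [0.0000, 0.0000, 0.7071]]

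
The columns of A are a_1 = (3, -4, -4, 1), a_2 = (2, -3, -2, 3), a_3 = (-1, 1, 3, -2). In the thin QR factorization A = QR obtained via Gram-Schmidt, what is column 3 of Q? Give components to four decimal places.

q_3 = (0.2530, -0.5916, 0.7095, -0.2872)

q_1 = a_1/‖a_1‖ = (3, -4, -4, 1)/6.4807 = (0.4629, -0.6172, -0.6172, 0.1543).
r_{12} = q_1·a_2 = 4.4748.
u_2 = a_2 − 4.4748·q_1 = (-0.0714, -0.2381, 0.7619, 2.3095).
‖u_2‖ = 2.4446, so q_2 = (-0.0292, -0.0974, 0.3117, 0.9447).
r_{13} = q_1·a_3 = -3.2404; r_{23} = q_2·a_3 = -1.0227.
u_3 = a_3 + 3.2404·q_1 + 1.0227·q_2 = (0.4701, -1.0996, 1.3187, -0.5339).
‖u_3‖ = 1.8585, so q_3 = (0.2530, -0.5916, 0.7095, -0.2872).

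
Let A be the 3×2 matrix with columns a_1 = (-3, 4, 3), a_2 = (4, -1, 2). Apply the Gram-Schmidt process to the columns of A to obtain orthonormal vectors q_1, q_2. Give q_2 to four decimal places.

a_1 = (-3, 4, 3); ‖a_1‖ = 5.8310, so q_1 = (-0.5145, 0.6860, 0.5145).
q_1·a_2 = (-0.5145)·4 + 0.6860·(-1) + 0.5145·2 = -1.7150.
u_2 = a_2 + 1.7150·q_1 = (3.1176, 0.1765, 2.8824).
‖u_2‖ = 4.2496, so q_2 = (0.7336, 0.0415, 0.6783).

q_2 = (0.7336, 0.0415, 0.6783)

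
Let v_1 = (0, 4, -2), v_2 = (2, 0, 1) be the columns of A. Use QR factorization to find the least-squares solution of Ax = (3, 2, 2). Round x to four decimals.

v_1 = (0, 4, -2); ‖v_1‖ = 4.4721, so e_1 = (0.0000, 0.8944, -0.4472).
e_1·v_2 = 0.0000·2 + 0.8944·0 + (-0.4472)·1 = -0.4472.
u_2 = v_2 + 0.4472·e_1 = (2.0000, 0.4000, 0.8000).
‖u_2‖ = 2.1909, so e_2 = (0.9129, 0.1826, 0.3651).
Qᵀb = (0.8944, 3.8341).
Back-substitute: x_2 = 3.8341/2.1909 = 1.7500.
x_1 = (0.8944 + 0.4472·1.7500)/4.4721 = 0.3750.

x = (0.3750, 1.7500)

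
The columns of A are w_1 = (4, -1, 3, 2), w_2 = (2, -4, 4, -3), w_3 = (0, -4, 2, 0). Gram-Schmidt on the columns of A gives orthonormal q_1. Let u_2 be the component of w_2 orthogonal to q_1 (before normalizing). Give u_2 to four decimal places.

u_2 = (-0.4000, -3.4000, 2.2000, -4.2000)

q_1 = w_1/‖w_1‖ = (4, -1, 3, 2)/5.4772 = (0.7303, -0.1826, 0.5477, 0.3651).
r_{12} = q_1·w_2 = 3.2863.
u_2 = w_2 − 3.2863·q_1 = (-0.4000, -3.4000, 2.2000, -4.2000).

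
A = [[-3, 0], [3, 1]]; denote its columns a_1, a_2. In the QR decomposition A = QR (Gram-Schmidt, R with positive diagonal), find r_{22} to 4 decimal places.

r_{22} = 0.7071

q_1 = a_1/‖a_1‖ = (-3, 3)/4.2426 = (-0.7071, 0.7071).
r_{12} = q_1·a_2 = 0.7071.
u_2 = a_2 − 0.7071·q_1 = (0.5000, 0.5000).
r_{22} = ‖u_2‖ = 0.7071.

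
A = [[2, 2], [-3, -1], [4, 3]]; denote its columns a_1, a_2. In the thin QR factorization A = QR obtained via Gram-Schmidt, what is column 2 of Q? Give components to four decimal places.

q_2 = (0.5536, 0.7751, 0.3045)

a_1 = (2, -3, 4); ‖a_1‖ = 5.3852, so q_1 = (0.3714, -0.5571, 0.7428).
q_1·a_2 = 0.3714·2 + (-0.5571)·(-1) + 0.7428·3 = 3.5282.
u_2 = a_2 − 3.5282·q_1 = (0.6897, 0.9655, 0.3793).
‖u_2‖ = 1.2457, so q_2 = (0.5536, 0.7751, 0.3045).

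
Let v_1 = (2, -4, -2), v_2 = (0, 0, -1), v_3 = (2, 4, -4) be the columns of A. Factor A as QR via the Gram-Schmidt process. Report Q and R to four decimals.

Q = [[0.4082, -0.1826, 0.8944], [-0.8165, 0.3651, 0.4472], [-0.4082, -0.9129, 0.0000]], R = [[4.8990, 0.4082, -0.8165], [0.0000, 0.9129, 4.7469], [0.0000, 0.0000, 3.5777]]

v_1 = (2, -4, -2); ‖v_1‖ = 4.8990, so e_1 = (0.4082, -0.8165, -0.4082).
e_1·v_2 = 0.4082·0 + (-0.8165)·0 + (-0.4082)·(-1) = 0.4082.
u_2 = v_2 − 0.4082·e_1 = (-0.1667, 0.3333, -0.8333).
‖u_2‖ = 0.9129, so e_2 = (-0.1826, 0.3651, -0.9129).
e_1·v_3 = 0.4082·2 + (-0.8165)·4 + (-0.4082)·(-4) = -0.8165; e_2·v_3 = (-0.1826)·2 + 0.3651·4 + (-0.9129)·(-4) = 4.7469.
u_3 = v_3 + 0.8165·e_1 − 4.7469·e_2 = (3.2000, 1.6000, 0.0000).
‖u_3‖ = 3.5777, so e_3 = (0.8944, 0.4472, 0.0000).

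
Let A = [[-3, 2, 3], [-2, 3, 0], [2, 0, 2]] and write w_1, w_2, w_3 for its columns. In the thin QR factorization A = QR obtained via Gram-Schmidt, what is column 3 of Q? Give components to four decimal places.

q_1 = w_1/‖w_1‖ = (-3, -2, 2)/4.1231 = (-0.7276, -0.4851, 0.4851).
r_{12} = q_1·w_2 = -2.9104.
u_2 = w_2 + 2.9104·q_1 = (-0.1176, 1.5882, 1.4118).
‖u_2‖ = 2.1282, so q_2 = (-0.0553, 0.7463, 0.6633).
r_{13} = q_1·w_3 = -1.2127; r_{23} = q_2·w_3 = 1.1609.
u_3 = w_3 + 1.2127·q_1 − 1.1609·q_2 = (2.1818, -1.4545, 1.8182).
‖u_3‖ = 3.1909, so q_3 = (0.6838, -0.4558, 0.5698).

q_3 = (0.6838, -0.4558, 0.5698)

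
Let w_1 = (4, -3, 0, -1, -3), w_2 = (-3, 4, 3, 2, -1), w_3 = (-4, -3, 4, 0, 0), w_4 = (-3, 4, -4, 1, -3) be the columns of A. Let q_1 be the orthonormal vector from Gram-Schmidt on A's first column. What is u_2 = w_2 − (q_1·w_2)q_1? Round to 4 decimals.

u_2 = (-0.3714, 2.0286, 3.0000, 1.3429, -2.9714)

q_1 = w_1/‖w_1‖ = (4, -3, 0, -1, -3)/5.9161 = (0.6761, -0.5071, 0.0000, -0.1690, -0.5071).
r_{12} = q_1·w_2 = -3.8877.
u_2 = w_2 + 3.8877·q_1 = (-0.3714, 2.0286, 3.0000, 1.3429, -2.9714).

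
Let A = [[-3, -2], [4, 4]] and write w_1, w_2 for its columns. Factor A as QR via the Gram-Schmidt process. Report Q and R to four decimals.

w_1 = (-3, 4); ‖w_1‖ = 5.0000, so e_1 = (-0.6000, 0.8000).
e_1·w_2 = (-0.6000)·(-2) + 0.8000·4 = 4.4000.
u_2 = w_2 − 4.4000·e_1 = (0.6400, 0.4800).
‖u_2‖ = 0.8000, so e_2 = (0.8000, 0.6000).

Q = [[-0.6000, 0.8000], [0.8000, 0.6000]], R = [[5.0000, 4.4000], [0.0000, 0.8000]]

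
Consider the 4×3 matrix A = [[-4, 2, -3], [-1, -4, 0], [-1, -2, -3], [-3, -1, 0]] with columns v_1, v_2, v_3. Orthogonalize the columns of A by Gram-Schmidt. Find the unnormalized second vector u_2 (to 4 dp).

q_1 = v_1/‖v_1‖ = (-4, -1, -1, -3)/5.1962 = (-0.7698, -0.1925, -0.1925, -0.5774).
r_{12} = q_1·v_2 = 0.1925.
u_2 = v_2 − 0.1925·q_1 = (2.1481, -3.9630, -1.9630, -0.8889).

u_2 = (2.1481, -3.9630, -1.9630, -0.8889)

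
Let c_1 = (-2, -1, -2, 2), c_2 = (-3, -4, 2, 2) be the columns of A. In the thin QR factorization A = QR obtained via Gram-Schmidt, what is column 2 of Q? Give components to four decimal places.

q_1 = c_1/‖c_1‖ = (-2, -1, -2, 2)/3.6056 = (-0.5547, -0.2774, -0.5547, 0.5547).
r_{12} = q_1·c_2 = 2.7735.
u_2 = c_2 − 2.7735·q_1 = (-1.4615, -3.2308, 3.5385, 0.4615).
‖u_2‖ = 5.0307, so q_2 = (-0.2905, -0.6422, 0.7034, 0.0917).

q_2 = (-0.2905, -0.6422, 0.7034, 0.0917)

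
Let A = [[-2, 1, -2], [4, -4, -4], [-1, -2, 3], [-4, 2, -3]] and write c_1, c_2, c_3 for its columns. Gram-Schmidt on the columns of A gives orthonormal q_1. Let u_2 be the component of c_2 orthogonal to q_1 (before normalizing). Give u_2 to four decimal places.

c_1 = (-2, 4, -1, -4); ‖c_1‖ = 6.0828, so q_1 = (-0.3288, 0.6576, -0.1644, -0.6576).
q_1·c_2 = (-0.3288)·1 + 0.6576·(-4) + (-0.1644)·(-2) + (-0.6576)·2 = -3.9456.
u_2 = c_2 + 3.9456·q_1 = (-0.2973, -1.4054, -2.6486, -0.5946).

u_2 = (-0.2973, -1.4054, -2.6486, -0.5946)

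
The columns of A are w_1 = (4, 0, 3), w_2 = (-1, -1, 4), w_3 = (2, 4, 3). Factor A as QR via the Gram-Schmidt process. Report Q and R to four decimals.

q_1 = w_1/‖w_1‖ = (4, 0, 3)/5.0000 = (0.8000, 0.0000, 0.6000).
r_{12} = q_1·w_2 = 1.6000.
u_2 = w_2 − 1.6000·q_1 = (-2.2800, -1.0000, 3.0400).
‖u_2‖ = 3.9294, so q_2 = (-0.5802, -0.2545, 0.7737).
r_{13} = q_1·w_3 = 3.4000; r_{23} = q_2·w_3 = 0.1425.
u_3 = w_3 − 3.4000·q_1 − 0.1425·q_2 = (-0.6373, 4.0363, 0.8497).
‖u_3‖ = 4.1737, so q_3 = (-0.1527, 0.9671, 0.2036).

Q = [[0.8000, -0.5802, -0.1527], [0.0000, -0.2545, 0.9671], [0.6000, 0.7737, 0.2036]], R = [[5.0000, 1.6000, 3.4000], [0.0000, 3.9294, 0.1425], [0.0000, 0.0000, 4.1737]]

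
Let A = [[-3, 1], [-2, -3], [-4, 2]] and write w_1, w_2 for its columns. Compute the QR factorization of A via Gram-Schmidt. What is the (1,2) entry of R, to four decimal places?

q_1 = w_1/‖w_1‖ = (-3, -2, -4)/5.3852 = (-0.5571, -0.3714, -0.7428).
r_{12} = q_1·w_2 = -0.9285.

r_{12} = -0.9285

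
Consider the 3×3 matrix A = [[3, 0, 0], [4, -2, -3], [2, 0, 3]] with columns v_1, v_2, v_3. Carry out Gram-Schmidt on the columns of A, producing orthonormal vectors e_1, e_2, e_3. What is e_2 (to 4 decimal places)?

v_1 = (3, 4, 2); ‖v_1‖ = 5.3852, so e_1 = (0.5571, 0.7428, 0.3714).
e_1·v_2 = 0.5571·0 + 0.7428·(-2) + 0.3714·0 = -1.4856.
u_2 = v_2 + 1.4856·e_1 = (0.8276, -0.8966, 0.5517).
‖u_2‖ = 1.3391, so e_2 = (0.6180, -0.6695, 0.4120).

e_2 = (0.6180, -0.6695, 0.4120)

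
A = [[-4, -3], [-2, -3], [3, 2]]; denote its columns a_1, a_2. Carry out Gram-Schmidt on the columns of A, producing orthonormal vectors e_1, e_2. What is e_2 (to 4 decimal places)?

a_1 = (-4, -2, 3); ‖a_1‖ = 5.3852, so e_1 = (-0.7428, -0.3714, 0.5571).
e_1·a_2 = (-0.7428)·(-3) + (-0.3714)·(-3) + 0.5571·2 = 4.4567.
u_2 = a_2 − 4.4567·e_1 = (0.3103, -1.3448, -0.4828).
‖u_2‖ = 1.4622, so e_2 = (0.2122, -0.9197, -0.3302).

e_2 = (0.2122, -0.9197, -0.3302)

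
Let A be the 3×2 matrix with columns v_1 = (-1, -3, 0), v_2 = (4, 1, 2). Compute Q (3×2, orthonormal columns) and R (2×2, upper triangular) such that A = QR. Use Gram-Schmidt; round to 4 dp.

Q = [[-0.3162, 0.8224], [-0.9487, -0.2741], [0.0000, 0.4984]], R = [[3.1623, -2.2136], [0.0000, 4.0125]]

v_1 = (-1, -3, 0); ‖v_1‖ = 3.1623, so q_1 = (-0.3162, -0.9487, 0.0000).
q_1·v_2 = (-0.3162)·4 + (-0.9487)·1 + 0.0000·2 = -2.2136.
u_2 = v_2 + 2.2136·q_1 = (3.3000, -1.1000, 2.0000).
‖u_2‖ = 4.0125, so q_2 = (0.8224, -0.2741, 0.4984).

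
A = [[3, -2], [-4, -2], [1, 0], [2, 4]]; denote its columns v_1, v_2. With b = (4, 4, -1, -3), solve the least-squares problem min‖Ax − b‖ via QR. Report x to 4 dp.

x = (0.0258, -1.1774)

v_1 = (3, -4, 1, 2); ‖v_1‖ = 5.4772, so e_1 = (0.5477, -0.7303, 0.1826, 0.3651).
e_1·v_2 = 0.5477·(-2) + (-0.7303)·(-2) + 0.1826·0 + 0.3651·4 = 1.8257.
u_2 = v_2 − 1.8257·e_1 = (-3.0000, -0.6667, -0.3333, 3.3333).
‖u_2‖ = 4.5461, so e_2 = (-0.6599, -0.1466, -0.0733, 0.7332).
Qᵀb = (-2.0083, -5.3526).
Back-substitute: x_2 = -5.3526/4.5461 = -1.1774.
x_1 = (-2.0083 − 1.8257·(-1.1774))/5.4772 = 0.0258.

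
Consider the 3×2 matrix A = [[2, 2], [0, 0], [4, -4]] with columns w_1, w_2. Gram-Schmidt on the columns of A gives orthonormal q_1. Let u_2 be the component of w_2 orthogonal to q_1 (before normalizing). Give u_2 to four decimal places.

u_2 = (3.2000, 0.0000, -1.6000)

w_1 = (2, 0, 4); ‖w_1‖ = 4.4721, so q_1 = (0.4472, 0.0000, 0.8944).
q_1·w_2 = 0.4472·2 + 0.0000·0 + 0.8944·(-4) = -2.6833.
u_2 = w_2 + 2.6833·q_1 = (3.2000, 0.0000, -1.6000).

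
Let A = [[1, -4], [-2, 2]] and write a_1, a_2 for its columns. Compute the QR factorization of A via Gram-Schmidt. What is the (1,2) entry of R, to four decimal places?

r_{12} = -3.5777

a_1 = (1, -2); ‖a_1‖ = 2.2361, so q_1 = (0.4472, -0.8944).
r_{12} = q_1·a_2 = -3.5777.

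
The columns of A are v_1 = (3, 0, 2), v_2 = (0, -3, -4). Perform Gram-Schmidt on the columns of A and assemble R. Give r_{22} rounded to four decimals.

r_{22} = 4.4807

v_1 = (3, 0, 2); ‖v_1‖ = 3.6056, so q_1 = (0.8321, 0.0000, 0.5547).
q_1·v_2 = 0.8321·0 + 0.0000·(-3) + 0.5547·(-4) = -2.2188.
u_2 = v_2 + 2.2188·q_1 = (1.8462, -3.0000, -2.7692).
r_{22} = ‖u_2‖ = 4.4807.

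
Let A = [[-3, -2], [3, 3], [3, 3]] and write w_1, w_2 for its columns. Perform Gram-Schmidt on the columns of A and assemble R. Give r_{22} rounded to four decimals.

e_1 = w_1/‖w_1‖ = (-3, 3, 3)/5.1962 = (-0.5774, 0.5774, 0.5774).
r_{12} = e_1·w_2 = 4.6188.
u_2 = w_2 − 4.6188·e_1 = (0.6667, 0.3333, 0.3333).
r_{22} = ‖u_2‖ = 0.8165.

r_{22} = 0.8165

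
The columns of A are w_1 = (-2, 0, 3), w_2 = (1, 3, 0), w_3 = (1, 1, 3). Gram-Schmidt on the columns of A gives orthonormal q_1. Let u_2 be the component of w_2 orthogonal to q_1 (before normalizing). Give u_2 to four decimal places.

u_2 = (0.6923, 3.0000, 0.4615)

w_1 = (-2, 0, 3); ‖w_1‖ = 3.6056, so q_1 = (-0.5547, 0.0000, 0.8321).
q_1·w_2 = (-0.5547)·1 + 0.0000·3 + 0.8321·0 = -0.5547.
u_2 = w_2 + 0.5547·q_1 = (0.6923, 3.0000, 0.4615).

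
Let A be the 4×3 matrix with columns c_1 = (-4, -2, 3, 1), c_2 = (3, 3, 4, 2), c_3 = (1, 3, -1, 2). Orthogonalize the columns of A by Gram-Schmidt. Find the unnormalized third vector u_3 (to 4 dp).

c_1 = (-4, -2, 3, 1); ‖c_1‖ = 5.4772, so q_1 = (-0.7303, -0.3651, 0.5477, 0.1826).
q_1·c_2 = (-0.7303)·3 + (-0.3651)·3 + 0.5477·4 + 0.1826·2 = -0.7303.
u_2 = c_2 + 0.7303·q_1 = (2.4667, 2.7333, 4.4000, 2.1333).
‖u_2‖ = 6.1210, so q_2 = (0.4030, 0.4465, 0.7188, 0.3485).
q_1·c_3 = (-0.7303)·1 + (-0.3651)·3 + 0.5477·(-1) + 0.1826·2 = -2.0083; q_2·c_3 = 0.4030·1 + 0.4465·3 + 0.7188·(-1) + 0.3485·2 = 1.7209.
u_3 = c_3 + 2.0083·q_1 − 1.7209·q_2 = (-1.1601, 1.4982, -1.1370, 1.7669).

u_3 = (-1.1601, 1.4982, -1.1370, 1.7669)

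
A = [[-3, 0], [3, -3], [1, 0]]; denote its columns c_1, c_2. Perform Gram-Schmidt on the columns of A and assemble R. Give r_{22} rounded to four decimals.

r_{22} = 2.1764

c_1 = (-3, 3, 1); ‖c_1‖ = 4.3589, so q_1 = (-0.6882, 0.6882, 0.2294).
q_1·c_2 = (-0.6882)·0 + 0.6882·(-3) + 0.2294·0 = -2.0647.
u_2 = c_2 + 2.0647·q_1 = (-1.4211, -1.5789, 0.4737).
r_{22} = ‖u_2‖ = 2.1764.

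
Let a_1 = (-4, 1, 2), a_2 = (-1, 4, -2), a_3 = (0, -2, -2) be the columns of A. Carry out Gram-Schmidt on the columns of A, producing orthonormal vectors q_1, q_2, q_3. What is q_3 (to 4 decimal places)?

q_1 = a_1/‖a_1‖ = (-4, 1, 2)/4.5826 = (-0.8729, 0.2182, 0.4364).
r_{12} = q_1·a_2 = 0.8729.
u_2 = a_2 − 0.8729·q_1 = (-0.2381, 3.8095, -2.3810).
‖u_2‖ = 4.4987, so q_2 = (-0.0529, 0.8468, -0.5293).
r_{13} = q_1·a_3 = -1.3093; r_{23} = q_2·a_3 = -0.6351.
u_3 = a_3 + 1.3093·q_1 + 0.6351·q_2 = (-1.1765, -1.1765, -1.7647).
‖u_3‖ = 2.4254, so q_3 = (-0.4851, -0.4851, -0.7276).

q_3 = (-0.4851, -0.4851, -0.7276)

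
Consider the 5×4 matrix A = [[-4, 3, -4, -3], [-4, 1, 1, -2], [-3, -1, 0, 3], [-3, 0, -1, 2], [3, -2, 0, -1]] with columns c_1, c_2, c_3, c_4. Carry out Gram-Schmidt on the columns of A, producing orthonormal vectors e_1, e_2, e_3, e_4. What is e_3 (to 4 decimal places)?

c_1 = (-4, -4, -3, -3, 3); ‖c_1‖ = 7.6811, so e_1 = (-0.5208, -0.5208, -0.3906, -0.3906, 0.3906).
e_1·c_2 = (-0.5208)·3 + (-0.5208)·1 + (-0.3906)·(-1) + (-0.3906)·0 + 0.3906·(-2) = -2.4736.
u_2 = c_2 + 2.4736·e_1 = (1.7119, -0.2881, -1.9661, -0.9661, -1.0339).
‖u_2‖ = 2.9802, so e_2 = (0.5744, -0.0967, -0.6597, -0.3242, -0.3469).
e_1·c_3 = (-0.5208)·(-4) + (-0.5208)·1 + (-0.3906)·0 + (-0.3906)·(-1) + 0.3906·0 = 1.9528; e_2·c_3 = 0.5744·(-4) + (-0.0967)·1 + (-0.6597)·0 + (-0.3242)·(-1) + (-0.3469)·0 = -2.0702.
u_3 = c_3 − 1.9528·e_1 + 2.0702·e_2 = (-1.7939, 1.8168, -0.6031, -0.9084, -1.4809).
‖u_3‖ = 3.1465, so e_3 = (-0.5701, 0.5774, -0.1917, -0.2887, -0.4706).

e_3 = (-0.5701, 0.5774, -0.1917, -0.2887, -0.4706)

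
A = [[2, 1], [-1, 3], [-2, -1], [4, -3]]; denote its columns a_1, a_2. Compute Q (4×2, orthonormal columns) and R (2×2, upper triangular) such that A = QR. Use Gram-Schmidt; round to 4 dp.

a_1 = (2, -1, -2, 4); ‖a_1‖ = 5.0000, so q_1 = (0.4000, -0.2000, -0.4000, 0.8000).
q_1·a_2 = 0.4000·1 + (-0.2000)·3 + (-0.4000)·(-1) + 0.8000·(-3) = -2.2000.
u_2 = a_2 + 2.2000·q_1 = (1.8800, 2.5600, -1.8800, -1.2400).
‖u_2‖ = 3.8936, so q_2 = (0.4828, 0.6575, -0.4828, -0.3185).

Q = [[0.4000, 0.4828], [-0.2000, 0.6575], [-0.4000, -0.4828], [0.8000, -0.3185]], R = [[5.0000, -2.2000], [0.0000, 3.8936]]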